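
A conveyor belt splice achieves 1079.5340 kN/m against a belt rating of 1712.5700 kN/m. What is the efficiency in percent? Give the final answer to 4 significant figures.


Eff = 1079.5340 / 1712.5700 * 100
Eff = 63.04 %


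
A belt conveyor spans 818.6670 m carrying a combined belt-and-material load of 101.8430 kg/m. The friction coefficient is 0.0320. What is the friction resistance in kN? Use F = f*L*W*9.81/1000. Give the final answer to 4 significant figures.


F = 0.0320 * 818.6670 * 101.8430 * 9.81 / 1000
F = 26.17 kN


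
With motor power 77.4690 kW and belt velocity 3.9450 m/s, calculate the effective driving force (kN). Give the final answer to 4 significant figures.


Te = P / v = 77.4690 / 3.9450
Te = 19.64 kN


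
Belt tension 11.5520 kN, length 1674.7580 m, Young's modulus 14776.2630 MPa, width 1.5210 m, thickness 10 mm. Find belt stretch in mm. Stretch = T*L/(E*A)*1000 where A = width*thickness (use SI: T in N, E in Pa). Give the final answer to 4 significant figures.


A = 1.5210 * 0.01 = 0.01521 m^2
Stretch = 11.5520*1000 * 1674.7580 / (14776.2630e6 * 0.01521) * 1000
Stretch = 86.08 mm


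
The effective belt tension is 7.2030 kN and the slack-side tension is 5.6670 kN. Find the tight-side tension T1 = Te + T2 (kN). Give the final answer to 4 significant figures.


T1 = Te + T2 = 7.2030 + 5.6670
T1 = 12.87 kN


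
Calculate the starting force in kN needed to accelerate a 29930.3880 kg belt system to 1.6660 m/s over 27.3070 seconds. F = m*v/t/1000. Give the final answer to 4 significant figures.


F = 29930.3880 * 1.6660 / 27.3070 / 1000
F = 1.826 kN


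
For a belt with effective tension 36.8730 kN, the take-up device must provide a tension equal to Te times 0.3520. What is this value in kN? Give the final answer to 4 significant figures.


T_tu = 36.8730 * 0.3520
T_tu = 12.98 kN


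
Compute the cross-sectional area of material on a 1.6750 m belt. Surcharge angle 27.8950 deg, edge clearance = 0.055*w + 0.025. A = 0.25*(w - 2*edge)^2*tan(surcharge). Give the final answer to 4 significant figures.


edge = 0.055*1.6750 + 0.025 = 0.117125 m
ew = 1.6750 - 2*0.117125 = 1.44075 m
A = 0.25 * 1.44075^2 * tan(27.8950 deg)
A = 0.2747 m^2


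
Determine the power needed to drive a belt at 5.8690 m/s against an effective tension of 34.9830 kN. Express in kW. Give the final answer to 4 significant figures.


P = Te * v = 34.9830 * 5.8690
P = 205.3 kW


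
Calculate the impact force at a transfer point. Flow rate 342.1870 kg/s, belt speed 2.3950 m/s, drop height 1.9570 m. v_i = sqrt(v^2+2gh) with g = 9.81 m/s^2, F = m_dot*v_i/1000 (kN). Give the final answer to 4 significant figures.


v_i = sqrt(2.3950^2 + 2*9.81*1.9570) = 6.64322 m/s
F = 342.1870 * 6.64322 / 1000
F = 2.273 kN


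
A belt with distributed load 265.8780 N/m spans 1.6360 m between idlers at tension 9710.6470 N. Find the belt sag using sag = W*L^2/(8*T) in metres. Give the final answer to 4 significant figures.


sag = 265.8780 * 1.6360^2 / (8 * 9710.6470)
sag = 0.009160 m


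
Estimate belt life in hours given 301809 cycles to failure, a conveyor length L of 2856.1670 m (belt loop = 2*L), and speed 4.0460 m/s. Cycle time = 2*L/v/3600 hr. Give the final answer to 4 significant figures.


cycle_time = 2 * 2856.1670 / 4.0460 / 3600 = 0.39218 hr
life = 301809 * 0.39218 = 118400 hours


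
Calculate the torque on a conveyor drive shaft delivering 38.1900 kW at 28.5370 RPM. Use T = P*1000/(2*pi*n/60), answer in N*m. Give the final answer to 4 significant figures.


omega = 2*pi*28.5370/60 = 2.98839 rad/s
T = 38.1900*1000 / 2.98839
T = 12780 N*m


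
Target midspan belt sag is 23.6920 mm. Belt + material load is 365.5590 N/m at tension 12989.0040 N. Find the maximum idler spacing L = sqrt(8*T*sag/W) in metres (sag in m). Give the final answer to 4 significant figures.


sag = 23.6920/1000 = 0.023692 m
L = sqrt(8 * 12989.0040 * 0.023692 / 365.5590)
L = 2.595 m


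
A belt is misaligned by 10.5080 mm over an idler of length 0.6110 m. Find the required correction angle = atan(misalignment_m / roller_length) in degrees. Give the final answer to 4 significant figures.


misalign_m = 10.5080 / 1000 = 0.010508 m
angle = atan(0.010508 / 0.6110)
angle = 0.9853 deg


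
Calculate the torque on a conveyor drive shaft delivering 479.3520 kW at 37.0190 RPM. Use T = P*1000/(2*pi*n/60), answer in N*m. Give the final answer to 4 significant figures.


omega = 2*pi*37.0190/60 = 3.87662 rad/s
T = 479.3520*1000 / 3.87662
T = 123700 N*m


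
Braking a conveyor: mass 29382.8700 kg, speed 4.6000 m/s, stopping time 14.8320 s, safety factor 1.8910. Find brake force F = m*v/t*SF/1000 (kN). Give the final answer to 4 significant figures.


F = 29382.8700 * 4.6000 / 14.8320 * 1.8910 / 1000
F = 17.23 kN


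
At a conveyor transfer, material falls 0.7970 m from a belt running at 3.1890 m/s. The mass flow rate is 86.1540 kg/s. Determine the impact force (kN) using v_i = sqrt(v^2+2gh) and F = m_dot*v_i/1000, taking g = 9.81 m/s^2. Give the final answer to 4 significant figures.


v_i = sqrt(3.1890^2 + 2*9.81*0.7970) = 5.08005 m/s
F = 86.1540 * 5.08005 / 1000
F = 0.4377 kN


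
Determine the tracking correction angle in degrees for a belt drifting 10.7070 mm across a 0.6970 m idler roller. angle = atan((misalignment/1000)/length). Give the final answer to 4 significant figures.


misalign_m = 10.7070 / 1000 = 0.010707 m
angle = atan(0.010707 / 0.6970)
angle = 0.8801 deg


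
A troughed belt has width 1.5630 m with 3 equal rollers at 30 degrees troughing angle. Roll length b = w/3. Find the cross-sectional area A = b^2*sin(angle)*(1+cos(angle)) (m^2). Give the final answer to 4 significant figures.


b = 1.5630/3 = 0.521 m
A = 0.521^2 * sin(30 deg) * (1 + cos(30 deg))
A = 0.2533 m^2


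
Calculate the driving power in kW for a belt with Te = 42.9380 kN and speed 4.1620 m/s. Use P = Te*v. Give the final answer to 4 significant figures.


P = Te * v = 42.9380 * 4.1620
P = 178.7 kW


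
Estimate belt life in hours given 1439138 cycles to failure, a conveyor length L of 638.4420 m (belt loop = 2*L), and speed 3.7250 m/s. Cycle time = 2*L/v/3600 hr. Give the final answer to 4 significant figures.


cycle_time = 2 * 638.4420 / 3.7250 / 3600 = 0.0952188 hr
life = 1439138 * 0.0952188 = 137000 hours


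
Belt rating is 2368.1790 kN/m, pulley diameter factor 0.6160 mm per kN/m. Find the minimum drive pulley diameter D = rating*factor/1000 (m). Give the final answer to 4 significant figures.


D = 2368.1790 * 0.6160 / 1000
D = 1.459 m


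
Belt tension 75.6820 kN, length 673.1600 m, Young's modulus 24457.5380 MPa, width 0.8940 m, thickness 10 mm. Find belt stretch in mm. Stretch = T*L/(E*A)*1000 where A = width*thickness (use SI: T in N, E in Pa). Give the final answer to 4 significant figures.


A = 0.8940 * 0.01 = 0.00894 m^2
Stretch = 75.6820*1000 * 673.1600 / (24457.5380e6 * 0.00894) * 1000
Stretch = 233.0 mm


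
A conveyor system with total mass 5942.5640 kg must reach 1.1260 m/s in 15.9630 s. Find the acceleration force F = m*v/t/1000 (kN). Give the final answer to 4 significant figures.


F = 5942.5640 * 1.1260 / 15.9630 / 1000
F = 0.4192 kN


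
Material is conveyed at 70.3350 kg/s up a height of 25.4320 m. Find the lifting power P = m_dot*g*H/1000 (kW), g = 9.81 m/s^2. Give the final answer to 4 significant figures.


P = 70.3350 * 9.81 * 25.4320 / 1000
P = 17.55 kW


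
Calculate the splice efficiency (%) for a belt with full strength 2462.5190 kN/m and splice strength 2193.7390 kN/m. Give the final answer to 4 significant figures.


Eff = 2193.7390 / 2462.5190 * 100
Eff = 89.09 %


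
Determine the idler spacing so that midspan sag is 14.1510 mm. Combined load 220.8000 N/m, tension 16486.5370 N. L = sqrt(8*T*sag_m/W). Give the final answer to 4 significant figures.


sag = 14.1510/1000 = 0.014151 m
L = sqrt(8 * 16486.5370 * 0.014151 / 220.8000)
L = 2.907 m


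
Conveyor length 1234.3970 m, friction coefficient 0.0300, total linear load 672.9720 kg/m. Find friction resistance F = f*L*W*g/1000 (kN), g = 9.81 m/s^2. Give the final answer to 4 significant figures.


F = 0.0300 * 1234.3970 * 672.9720 * 9.81 / 1000
F = 244.5 kN


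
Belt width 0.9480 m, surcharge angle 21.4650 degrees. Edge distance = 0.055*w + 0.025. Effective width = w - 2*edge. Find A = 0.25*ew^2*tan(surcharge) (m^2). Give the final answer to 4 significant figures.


edge = 0.055*0.9480 + 0.025 = 0.07714 m
ew = 0.9480 - 2*0.07714 = 0.79372 m
A = 0.25 * 0.79372^2 * tan(21.4650 deg)
A = 0.06193 m^2


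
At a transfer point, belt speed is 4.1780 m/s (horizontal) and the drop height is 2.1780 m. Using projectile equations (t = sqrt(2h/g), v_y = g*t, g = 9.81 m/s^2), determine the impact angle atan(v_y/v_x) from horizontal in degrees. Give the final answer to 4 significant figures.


t = sqrt(2*2.1780/9.81) = 0.666361 s
v_y = 9.81 * 0.666361 = 6.537 m/s
angle = atan(6.537 / 4.1780) = 57.42 deg


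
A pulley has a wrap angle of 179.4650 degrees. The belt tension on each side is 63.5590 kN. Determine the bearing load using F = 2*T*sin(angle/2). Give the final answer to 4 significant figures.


F = 2 * 63.5590 * sin(179.4650/2 deg)
F = 127.1 kN


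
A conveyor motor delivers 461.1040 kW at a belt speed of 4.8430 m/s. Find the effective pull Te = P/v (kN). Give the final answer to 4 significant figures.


Te = P / v = 461.1040 / 4.8430
Te = 95.21 kN


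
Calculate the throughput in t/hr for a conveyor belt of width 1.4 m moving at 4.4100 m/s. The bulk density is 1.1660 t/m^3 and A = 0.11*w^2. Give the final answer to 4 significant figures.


A = 0.11 * 1.4^2 = 0.2156 m^2
C = 0.2156 * 4.4100 * 1.1660 * 3600
C = 3991 t/hr


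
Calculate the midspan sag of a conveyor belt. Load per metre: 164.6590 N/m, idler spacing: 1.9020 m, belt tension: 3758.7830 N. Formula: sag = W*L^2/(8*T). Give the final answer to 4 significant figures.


sag = 164.6590 * 1.9020^2 / (8 * 3758.7830)
sag = 0.01981 m


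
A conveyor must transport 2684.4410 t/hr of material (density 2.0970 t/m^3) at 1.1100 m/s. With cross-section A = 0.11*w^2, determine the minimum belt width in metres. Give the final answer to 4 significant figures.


A_req = 2684.4410 / (1.1100 * 2.0970 * 3600) = 0.320354 m^2
w = sqrt(0.320354 / 0.11)
w = 1.707 m


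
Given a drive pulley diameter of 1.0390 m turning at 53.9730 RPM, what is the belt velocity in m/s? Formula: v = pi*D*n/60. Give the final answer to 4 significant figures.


v = pi * 1.0390 * 53.9730 / 60
v = 2.936 m/s


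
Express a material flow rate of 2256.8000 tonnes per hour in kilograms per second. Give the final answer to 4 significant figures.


m_dot = 2256.8000 * 1000 / 3600
m_dot = 626.9 kg/s


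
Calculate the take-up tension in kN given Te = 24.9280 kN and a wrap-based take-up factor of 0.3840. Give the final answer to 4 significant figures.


T_tu = 24.9280 * 0.3840
T_tu = 9.572 kN


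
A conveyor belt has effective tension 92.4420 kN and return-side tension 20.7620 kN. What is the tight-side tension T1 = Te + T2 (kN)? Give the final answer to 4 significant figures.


T1 = Te + T2 = 92.4420 + 20.7620
T1 = 113.2 kN


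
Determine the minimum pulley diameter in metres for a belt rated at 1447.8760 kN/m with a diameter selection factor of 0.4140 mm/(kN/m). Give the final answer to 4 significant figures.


D = 1447.8760 * 0.4140 / 1000
D = 0.5994 m


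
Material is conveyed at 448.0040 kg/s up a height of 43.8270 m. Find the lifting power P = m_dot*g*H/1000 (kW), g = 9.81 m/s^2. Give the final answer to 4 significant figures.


P = 448.0040 * 9.81 * 43.8270 / 1000
P = 192.6 kW


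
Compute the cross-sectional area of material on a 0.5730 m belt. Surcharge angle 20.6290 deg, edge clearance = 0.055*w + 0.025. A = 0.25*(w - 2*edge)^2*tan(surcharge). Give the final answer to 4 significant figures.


edge = 0.055*0.5730 + 0.025 = 0.056515 m
ew = 0.5730 - 2*0.056515 = 0.45997 m
A = 0.25 * 0.45997^2 * tan(20.6290 deg)
A = 0.01991 m^2


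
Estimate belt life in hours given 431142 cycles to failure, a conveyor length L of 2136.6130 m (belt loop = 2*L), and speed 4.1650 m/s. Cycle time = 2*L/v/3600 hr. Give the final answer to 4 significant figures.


cycle_time = 2 * 2136.6130 / 4.1650 / 3600 = 0.284996 hr
life = 431142 * 0.284996 = 122900 hours


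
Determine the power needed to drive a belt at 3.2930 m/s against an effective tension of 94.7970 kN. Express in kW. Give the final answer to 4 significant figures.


P = Te * v = 94.7970 * 3.2930
P = 312.2 kW


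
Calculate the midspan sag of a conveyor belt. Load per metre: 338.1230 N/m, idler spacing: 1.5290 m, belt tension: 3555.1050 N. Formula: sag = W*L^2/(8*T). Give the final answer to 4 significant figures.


sag = 338.1230 * 1.5290^2 / (8 * 3555.1050)
sag = 0.02779 m


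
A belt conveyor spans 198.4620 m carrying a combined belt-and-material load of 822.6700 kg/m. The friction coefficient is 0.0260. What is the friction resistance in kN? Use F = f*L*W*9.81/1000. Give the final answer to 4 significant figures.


F = 0.0260 * 198.4620 * 822.6700 * 9.81 / 1000
F = 41.64 kN


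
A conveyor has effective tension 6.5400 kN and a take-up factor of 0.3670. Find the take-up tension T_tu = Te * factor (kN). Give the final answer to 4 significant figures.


T_tu = 6.5400 * 0.3670
T_tu = 2.400 kN


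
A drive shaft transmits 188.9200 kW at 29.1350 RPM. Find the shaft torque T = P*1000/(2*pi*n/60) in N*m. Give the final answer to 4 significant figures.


omega = 2*pi*29.1350/60 = 3.05101 rad/s
T = 188.9200*1000 / 3.05101
T = 61920 N*m


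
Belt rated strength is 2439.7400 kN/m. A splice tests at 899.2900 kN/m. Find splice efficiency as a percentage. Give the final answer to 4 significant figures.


Eff = 899.2900 / 2439.7400 * 100
Eff = 36.86 %


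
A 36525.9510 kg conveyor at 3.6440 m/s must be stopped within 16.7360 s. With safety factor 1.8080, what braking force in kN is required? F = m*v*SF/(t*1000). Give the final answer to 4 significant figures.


F = 36525.9510 * 3.6440 / 16.7360 * 1.8080 / 1000
F = 14.38 kN


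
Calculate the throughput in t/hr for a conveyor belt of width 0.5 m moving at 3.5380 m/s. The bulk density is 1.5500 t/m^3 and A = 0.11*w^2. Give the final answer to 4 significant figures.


A = 0.11 * 0.5^2 = 0.0275 m^2
C = 0.0275 * 3.5380 * 1.5500 * 3600
C = 542.9 t/hr


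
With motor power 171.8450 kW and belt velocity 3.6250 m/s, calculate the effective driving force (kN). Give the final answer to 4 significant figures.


Te = P / v = 171.8450 / 3.6250
Te = 47.41 kN


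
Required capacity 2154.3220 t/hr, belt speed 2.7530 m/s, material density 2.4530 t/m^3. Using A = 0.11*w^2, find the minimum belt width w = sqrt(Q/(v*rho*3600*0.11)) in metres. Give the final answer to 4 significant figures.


A_req = 2154.3220 / (2.7530 * 2.4530 * 3600) = 0.0886144 m^2
w = sqrt(0.0886144 / 0.11)
w = 0.8975 m


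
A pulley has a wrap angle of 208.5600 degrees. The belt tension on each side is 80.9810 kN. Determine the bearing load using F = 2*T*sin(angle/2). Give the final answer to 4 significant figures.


F = 2 * 80.9810 * sin(208.5600/2 deg)
F = 157.0 kN


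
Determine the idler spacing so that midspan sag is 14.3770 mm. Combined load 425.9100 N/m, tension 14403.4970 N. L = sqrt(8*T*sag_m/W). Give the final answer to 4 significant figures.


sag = 14.3770/1000 = 0.014377 m
L = sqrt(8 * 14403.4970 * 0.014377 / 425.9100)
L = 1.972 m


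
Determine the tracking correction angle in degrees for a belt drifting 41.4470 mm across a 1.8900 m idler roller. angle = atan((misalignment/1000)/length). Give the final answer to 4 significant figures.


misalign_m = 41.4470 / 1000 = 0.041447 m
angle = atan(0.041447 / 1.8900)
angle = 1.256 deg


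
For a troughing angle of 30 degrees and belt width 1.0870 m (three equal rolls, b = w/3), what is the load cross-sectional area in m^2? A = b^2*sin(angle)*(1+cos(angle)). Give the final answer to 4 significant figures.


b = 1.0870/3 = 0.362333 m
A = 0.362333^2 * sin(30 deg) * (1 + cos(30 deg))
A = 0.1225 m^2


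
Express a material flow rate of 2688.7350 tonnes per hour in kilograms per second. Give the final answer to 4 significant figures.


m_dot = 2688.7350 * 1000 / 3600
m_dot = 746.9 kg/s


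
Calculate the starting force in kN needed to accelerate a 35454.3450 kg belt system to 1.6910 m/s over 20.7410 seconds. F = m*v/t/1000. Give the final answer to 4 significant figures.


F = 35454.3450 * 1.6910 / 20.7410 / 1000
F = 2.891 kN


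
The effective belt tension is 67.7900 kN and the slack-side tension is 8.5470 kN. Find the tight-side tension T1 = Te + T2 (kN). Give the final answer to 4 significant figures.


T1 = Te + T2 = 67.7900 + 8.5470
T1 = 76.34 kN


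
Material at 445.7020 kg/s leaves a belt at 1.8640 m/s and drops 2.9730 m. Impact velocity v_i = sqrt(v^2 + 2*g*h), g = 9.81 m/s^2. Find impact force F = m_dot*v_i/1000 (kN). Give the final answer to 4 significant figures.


v_i = sqrt(1.8640^2 + 2*9.81*2.9730) = 7.8616 m/s
F = 445.7020 * 7.8616 / 1000
F = 3.504 kN


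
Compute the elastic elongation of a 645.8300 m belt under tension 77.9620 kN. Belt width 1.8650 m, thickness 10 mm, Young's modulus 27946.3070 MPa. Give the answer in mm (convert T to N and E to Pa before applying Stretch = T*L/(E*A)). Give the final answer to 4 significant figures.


A = 1.8650 * 0.01 = 0.01865 m^2
Stretch = 77.9620*1000 * 645.8300 / (27946.3070e6 * 0.01865) * 1000
Stretch = 96.60 mm


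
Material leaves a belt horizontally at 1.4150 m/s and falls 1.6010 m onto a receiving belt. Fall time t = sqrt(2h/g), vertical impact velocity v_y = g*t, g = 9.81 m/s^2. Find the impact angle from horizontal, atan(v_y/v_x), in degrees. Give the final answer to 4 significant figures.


t = sqrt(2*1.6010/9.81) = 0.571316 s
v_y = 9.81 * 0.571316 = 5.60461 m/s
angle = atan(5.60461 / 1.4150) = 75.83 deg


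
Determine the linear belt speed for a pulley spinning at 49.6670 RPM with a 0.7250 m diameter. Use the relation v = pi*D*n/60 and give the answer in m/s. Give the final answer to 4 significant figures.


v = pi * 0.7250 * 49.6670 / 60
v = 1.885 m/s


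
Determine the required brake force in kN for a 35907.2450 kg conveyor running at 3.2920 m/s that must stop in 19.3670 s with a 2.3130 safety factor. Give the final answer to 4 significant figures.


F = 35907.2450 * 3.2920 / 19.3670 * 2.3130 / 1000
F = 14.12 kN


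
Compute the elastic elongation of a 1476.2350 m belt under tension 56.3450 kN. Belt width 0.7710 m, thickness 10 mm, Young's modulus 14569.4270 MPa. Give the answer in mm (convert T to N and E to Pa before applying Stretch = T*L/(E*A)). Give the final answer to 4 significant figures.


A = 0.7710 * 0.01 = 0.00771 m^2
Stretch = 56.3450*1000 * 1476.2350 / (14569.4270e6 * 0.00771) * 1000
Stretch = 740.5 mm


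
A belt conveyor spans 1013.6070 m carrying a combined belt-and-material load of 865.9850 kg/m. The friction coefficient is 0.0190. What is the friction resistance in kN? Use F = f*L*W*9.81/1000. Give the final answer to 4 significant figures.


F = 0.0190 * 1013.6070 * 865.9850 * 9.81 / 1000
F = 163.6 kN


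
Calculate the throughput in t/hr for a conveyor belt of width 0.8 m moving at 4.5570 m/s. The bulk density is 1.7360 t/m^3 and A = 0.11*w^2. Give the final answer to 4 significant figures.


A = 0.11 * 0.8^2 = 0.0704 m^2
C = 0.0704 * 4.5570 * 1.7360 * 3600
C = 2005 t/hr


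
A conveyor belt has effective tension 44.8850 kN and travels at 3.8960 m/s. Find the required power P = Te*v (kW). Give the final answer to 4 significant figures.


P = Te * v = 44.8850 * 3.8960
P = 174.9 kW


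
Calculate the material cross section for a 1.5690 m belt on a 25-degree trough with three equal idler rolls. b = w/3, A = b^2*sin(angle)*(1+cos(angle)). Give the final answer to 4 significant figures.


b = 1.5690/3 = 0.523 m
A = 0.523^2 * sin(25 deg) * (1 + cos(25 deg))
A = 0.2204 m^2


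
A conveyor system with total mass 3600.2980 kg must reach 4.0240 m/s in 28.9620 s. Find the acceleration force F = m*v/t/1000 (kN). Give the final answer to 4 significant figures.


F = 3600.2980 * 4.0240 / 28.9620 / 1000
F = 0.5002 kN


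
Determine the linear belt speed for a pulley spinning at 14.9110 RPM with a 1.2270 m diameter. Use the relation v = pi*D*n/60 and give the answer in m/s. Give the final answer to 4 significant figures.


v = pi * 1.2270 * 14.9110 / 60
v = 0.9580 m/s


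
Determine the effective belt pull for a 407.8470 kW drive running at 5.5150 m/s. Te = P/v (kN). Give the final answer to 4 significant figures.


Te = P / v = 407.8470 / 5.5150
Te = 73.95 kN


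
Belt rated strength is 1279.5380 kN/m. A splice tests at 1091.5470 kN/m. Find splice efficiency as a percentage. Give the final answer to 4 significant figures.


Eff = 1091.5470 / 1279.5380 * 100
Eff = 85.31 %


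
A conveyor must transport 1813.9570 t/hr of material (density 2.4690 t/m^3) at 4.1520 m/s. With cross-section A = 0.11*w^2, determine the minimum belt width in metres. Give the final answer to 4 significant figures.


A_req = 1813.9570 / (4.1520 * 2.4690 * 3600) = 0.0491525 m^2
w = sqrt(0.0491525 / 0.11)
w = 0.6685 m


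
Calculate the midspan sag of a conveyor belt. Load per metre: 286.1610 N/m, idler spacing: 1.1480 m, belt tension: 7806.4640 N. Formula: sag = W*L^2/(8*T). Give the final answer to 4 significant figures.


sag = 286.1610 * 1.1480^2 / (8 * 7806.4640)
sag = 0.006039 m


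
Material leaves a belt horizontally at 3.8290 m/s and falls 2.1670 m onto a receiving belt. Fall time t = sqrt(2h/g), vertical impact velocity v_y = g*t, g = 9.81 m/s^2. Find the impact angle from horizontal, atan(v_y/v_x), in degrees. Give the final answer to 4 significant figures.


t = sqrt(2*2.1670/9.81) = 0.664676 s
v_y = 9.81 * 0.664676 = 6.52047 m/s
angle = atan(6.52047 / 3.8290) = 59.58 deg


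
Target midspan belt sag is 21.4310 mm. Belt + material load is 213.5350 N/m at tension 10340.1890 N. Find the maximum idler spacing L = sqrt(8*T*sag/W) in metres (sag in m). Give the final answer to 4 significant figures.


sag = 21.4310/1000 = 0.021431 m
L = sqrt(8 * 10340.1890 * 0.021431 / 213.5350)
L = 2.881 m


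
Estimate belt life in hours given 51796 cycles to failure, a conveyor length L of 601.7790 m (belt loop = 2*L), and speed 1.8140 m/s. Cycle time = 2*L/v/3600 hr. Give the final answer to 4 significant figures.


cycle_time = 2 * 601.7790 / 1.8140 / 3600 = 0.184301 hr
life = 51796 * 0.184301 = 9546 hours


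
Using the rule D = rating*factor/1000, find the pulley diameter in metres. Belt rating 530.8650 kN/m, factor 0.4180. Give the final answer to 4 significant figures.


D = 530.8650 * 0.4180 / 1000
D = 0.2219 m


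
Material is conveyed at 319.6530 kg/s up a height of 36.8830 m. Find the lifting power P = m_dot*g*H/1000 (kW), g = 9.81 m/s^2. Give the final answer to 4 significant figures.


P = 319.6530 * 9.81 * 36.8830 / 1000
P = 115.7 kW


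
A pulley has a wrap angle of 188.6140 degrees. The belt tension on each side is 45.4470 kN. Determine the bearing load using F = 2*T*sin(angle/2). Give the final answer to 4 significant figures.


F = 2 * 45.4470 * sin(188.6140/2 deg)
F = 90.64 kN


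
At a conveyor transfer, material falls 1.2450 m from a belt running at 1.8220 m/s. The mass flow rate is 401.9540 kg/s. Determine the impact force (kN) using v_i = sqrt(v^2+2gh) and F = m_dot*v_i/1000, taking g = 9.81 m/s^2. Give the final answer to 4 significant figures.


v_i = sqrt(1.8220^2 + 2*9.81*1.2450) = 5.2675 m/s
F = 401.9540 * 5.2675 / 1000
F = 2.117 kN


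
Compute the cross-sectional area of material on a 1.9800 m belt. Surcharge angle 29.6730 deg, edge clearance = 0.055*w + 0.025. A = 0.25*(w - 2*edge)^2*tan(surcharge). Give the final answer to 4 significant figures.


edge = 0.055*1.9800 + 0.025 = 0.1339 m
ew = 1.9800 - 2*0.1339 = 1.7122 m
A = 0.25 * 1.7122^2 * tan(29.6730 deg)
A = 0.4176 m^2


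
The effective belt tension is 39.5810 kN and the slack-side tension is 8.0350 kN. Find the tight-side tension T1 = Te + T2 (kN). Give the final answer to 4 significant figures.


T1 = Te + T2 = 39.5810 + 8.0350
T1 = 47.62 kN


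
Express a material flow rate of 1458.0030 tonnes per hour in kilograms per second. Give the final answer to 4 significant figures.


m_dot = 1458.0030 * 1000 / 3600
m_dot = 405.0 kg/s


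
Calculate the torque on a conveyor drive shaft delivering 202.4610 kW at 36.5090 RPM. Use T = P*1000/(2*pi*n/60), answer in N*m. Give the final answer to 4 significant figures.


omega = 2*pi*36.5090/60 = 3.82321 rad/s
T = 202.4610*1000 / 3.82321
T = 52960 N*m


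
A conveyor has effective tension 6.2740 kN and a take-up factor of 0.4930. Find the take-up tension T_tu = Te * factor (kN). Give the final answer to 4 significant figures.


T_tu = 6.2740 * 0.4930
T_tu = 3.093 kN


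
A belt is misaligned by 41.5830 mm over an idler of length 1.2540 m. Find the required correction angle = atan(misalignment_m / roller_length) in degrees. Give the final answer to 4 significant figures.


misalign_m = 41.5830 / 1000 = 0.041583 m
angle = atan(0.041583 / 1.2540)
angle = 1.899 deg


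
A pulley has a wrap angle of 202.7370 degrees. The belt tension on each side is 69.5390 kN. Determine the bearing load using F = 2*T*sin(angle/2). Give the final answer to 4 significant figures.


F = 2 * 69.5390 * sin(202.7370/2 deg)
F = 136.3 kN


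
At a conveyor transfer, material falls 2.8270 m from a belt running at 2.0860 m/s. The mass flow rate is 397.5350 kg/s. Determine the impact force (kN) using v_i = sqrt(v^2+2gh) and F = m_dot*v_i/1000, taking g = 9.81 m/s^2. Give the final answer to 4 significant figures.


v_i = sqrt(2.0860^2 + 2*9.81*2.8270) = 7.73415 m/s
F = 397.5350 * 7.73415 / 1000
F = 3.075 kN


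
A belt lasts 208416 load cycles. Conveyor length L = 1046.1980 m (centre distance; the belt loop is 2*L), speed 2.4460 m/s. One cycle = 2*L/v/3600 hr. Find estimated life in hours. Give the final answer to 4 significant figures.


cycle_time = 2 * 1046.1980 / 2.4460 / 3600 = 0.237621 hr
life = 208416 * 0.237621 = 49520 hours


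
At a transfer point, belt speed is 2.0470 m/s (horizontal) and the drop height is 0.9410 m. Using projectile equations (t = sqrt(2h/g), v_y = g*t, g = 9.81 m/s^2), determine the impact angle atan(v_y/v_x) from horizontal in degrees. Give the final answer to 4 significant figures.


t = sqrt(2*0.9410/9.81) = 0.438001 s
v_y = 9.81 * 0.438001 = 4.29679 m/s
angle = atan(4.29679 / 2.0470) = 64.53 deg


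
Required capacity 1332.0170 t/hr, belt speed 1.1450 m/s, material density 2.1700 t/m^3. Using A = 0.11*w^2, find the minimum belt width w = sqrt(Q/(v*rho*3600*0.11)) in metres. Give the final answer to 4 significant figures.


A_req = 1332.0170 / (1.1450 * 2.1700 * 3600) = 0.148916 m^2
w = sqrt(0.148916 / 0.11)
w = 1.164 m


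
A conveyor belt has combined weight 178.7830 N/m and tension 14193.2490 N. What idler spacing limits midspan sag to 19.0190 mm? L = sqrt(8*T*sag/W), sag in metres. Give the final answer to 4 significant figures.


sag = 19.0190/1000 = 0.019019 m
L = sqrt(8 * 14193.2490 * 0.019019 / 178.7830)
L = 3.475 m


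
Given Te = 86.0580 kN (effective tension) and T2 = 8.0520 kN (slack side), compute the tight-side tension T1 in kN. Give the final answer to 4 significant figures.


T1 = Te + T2 = 86.0580 + 8.0520
T1 = 94.11 kN


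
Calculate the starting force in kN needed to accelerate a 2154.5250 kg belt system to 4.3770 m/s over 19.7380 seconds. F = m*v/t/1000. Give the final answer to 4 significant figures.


F = 2154.5250 * 4.3770 / 19.7380 / 1000
F = 0.4778 kN


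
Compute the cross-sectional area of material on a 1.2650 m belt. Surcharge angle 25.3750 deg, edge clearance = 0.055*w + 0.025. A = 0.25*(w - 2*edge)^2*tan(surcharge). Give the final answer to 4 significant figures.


edge = 0.055*1.2650 + 0.025 = 0.094575 m
ew = 1.2650 - 2*0.094575 = 1.07585 m
A = 0.25 * 1.07585^2 * tan(25.3750 deg)
A = 0.1372 m^2


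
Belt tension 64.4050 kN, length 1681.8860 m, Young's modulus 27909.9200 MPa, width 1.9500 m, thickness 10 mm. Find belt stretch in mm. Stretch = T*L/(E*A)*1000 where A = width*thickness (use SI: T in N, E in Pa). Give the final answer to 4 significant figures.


A = 1.9500 * 0.01 = 0.01950 m^2
Stretch = 64.4050*1000 * 1681.8860 / (27909.9200e6 * 0.01950) * 1000
Stretch = 199.0 mm


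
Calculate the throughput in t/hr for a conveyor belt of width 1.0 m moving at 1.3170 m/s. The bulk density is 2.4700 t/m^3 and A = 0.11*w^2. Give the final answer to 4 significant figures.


A = 0.11 * 1.0^2 = 0.11 m^2
C = 0.11 * 1.3170 * 2.4700 * 3600
C = 1288 t/hr


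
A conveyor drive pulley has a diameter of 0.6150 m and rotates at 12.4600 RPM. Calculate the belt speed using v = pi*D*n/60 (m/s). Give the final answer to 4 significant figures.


v = pi * 0.6150 * 12.4600 / 60
v = 0.4012 m/s


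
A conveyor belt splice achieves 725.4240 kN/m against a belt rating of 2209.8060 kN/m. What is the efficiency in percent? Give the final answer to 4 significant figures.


Eff = 725.4240 / 2209.8060 * 100
Eff = 32.83 %


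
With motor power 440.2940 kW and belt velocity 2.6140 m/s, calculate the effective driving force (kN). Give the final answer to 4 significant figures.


Te = P / v = 440.2940 / 2.6140
Te = 168.4 kN


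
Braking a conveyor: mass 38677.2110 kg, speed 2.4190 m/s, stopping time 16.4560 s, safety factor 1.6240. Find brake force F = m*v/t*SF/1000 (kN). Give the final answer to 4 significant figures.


F = 38677.2110 * 2.4190 / 16.4560 * 1.6240 / 1000
F = 9.233 kN


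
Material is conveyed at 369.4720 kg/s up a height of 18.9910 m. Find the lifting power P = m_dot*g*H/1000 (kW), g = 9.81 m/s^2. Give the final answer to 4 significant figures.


P = 369.4720 * 9.81 * 18.9910 / 1000
P = 68.83 kW


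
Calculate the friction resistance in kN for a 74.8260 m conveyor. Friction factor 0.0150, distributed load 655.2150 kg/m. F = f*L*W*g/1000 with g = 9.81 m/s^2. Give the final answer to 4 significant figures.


F = 0.0150 * 74.8260 * 655.2150 * 9.81 / 1000
F = 7.214 kN


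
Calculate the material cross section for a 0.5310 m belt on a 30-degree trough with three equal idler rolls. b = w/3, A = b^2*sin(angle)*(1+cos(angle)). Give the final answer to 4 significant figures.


b = 0.5310/3 = 0.177 m
A = 0.177^2 * sin(30 deg) * (1 + cos(30 deg))
A = 0.02923 m^2


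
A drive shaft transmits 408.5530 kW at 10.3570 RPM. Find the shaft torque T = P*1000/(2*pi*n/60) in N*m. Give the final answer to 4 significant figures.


omega = 2*pi*10.3570/60 = 1.08458 rad/s
T = 408.5530*1000 / 1.08458
T = 376700 N*m


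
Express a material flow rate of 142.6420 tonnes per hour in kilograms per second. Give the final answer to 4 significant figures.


m_dot = 142.6420 * 1000 / 3600
m_dot = 39.62 kg/s


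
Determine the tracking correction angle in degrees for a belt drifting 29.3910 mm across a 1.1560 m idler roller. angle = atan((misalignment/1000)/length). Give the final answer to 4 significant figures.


misalign_m = 29.3910 / 1000 = 0.029391 m
angle = atan(0.029391 / 1.1560)
angle = 1.456 deg


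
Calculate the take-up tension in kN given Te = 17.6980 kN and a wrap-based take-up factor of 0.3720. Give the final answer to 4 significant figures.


T_tu = 17.6980 * 0.3720
T_tu = 6.584 kN


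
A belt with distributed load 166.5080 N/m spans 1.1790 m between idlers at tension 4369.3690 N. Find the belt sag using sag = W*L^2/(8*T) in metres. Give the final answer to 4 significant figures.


sag = 166.5080 * 1.1790^2 / (8 * 4369.3690)
sag = 0.006621 m


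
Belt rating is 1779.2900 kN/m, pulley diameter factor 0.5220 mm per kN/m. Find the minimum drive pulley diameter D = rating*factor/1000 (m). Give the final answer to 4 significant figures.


D = 1779.2900 * 0.5220 / 1000
D = 0.9288 m


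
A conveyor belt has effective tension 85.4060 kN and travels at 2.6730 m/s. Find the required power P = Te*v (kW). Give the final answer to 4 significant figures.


P = Te * v = 85.4060 * 2.6730
P = 228.3 kW


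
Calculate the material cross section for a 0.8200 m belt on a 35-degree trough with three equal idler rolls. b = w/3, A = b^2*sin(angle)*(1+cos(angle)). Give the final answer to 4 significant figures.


b = 0.8200/3 = 0.273333 m
A = 0.273333^2 * sin(35 deg) * (1 + cos(35 deg))
A = 0.07796 m^2


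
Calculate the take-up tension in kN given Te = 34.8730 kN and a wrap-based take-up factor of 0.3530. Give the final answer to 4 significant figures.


T_tu = 34.8730 * 0.3530
T_tu = 12.31 kN


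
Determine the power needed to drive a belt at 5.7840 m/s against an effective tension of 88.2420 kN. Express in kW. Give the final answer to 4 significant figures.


P = Te * v = 88.2420 * 5.7840
P = 510.4 kW


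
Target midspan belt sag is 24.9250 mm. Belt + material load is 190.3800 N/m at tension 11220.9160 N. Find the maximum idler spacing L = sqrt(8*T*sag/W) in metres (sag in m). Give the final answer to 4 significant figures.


sag = 24.9250/1000 = 0.024925 m
L = sqrt(8 * 11220.9160 * 0.024925 / 190.3800)
L = 3.428 m


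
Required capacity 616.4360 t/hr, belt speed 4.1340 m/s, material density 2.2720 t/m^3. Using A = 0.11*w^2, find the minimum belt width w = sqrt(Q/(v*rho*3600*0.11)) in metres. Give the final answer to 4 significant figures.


A_req = 616.4360 / (4.1340 * 2.2720 * 3600) = 0.0182308 m^2
w = sqrt(0.0182308 / 0.11)
w = 0.4071 m


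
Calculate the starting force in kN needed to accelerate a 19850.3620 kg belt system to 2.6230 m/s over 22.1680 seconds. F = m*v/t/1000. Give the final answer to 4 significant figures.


F = 19850.3620 * 2.6230 / 22.1680 / 1000
F = 2.349 kN


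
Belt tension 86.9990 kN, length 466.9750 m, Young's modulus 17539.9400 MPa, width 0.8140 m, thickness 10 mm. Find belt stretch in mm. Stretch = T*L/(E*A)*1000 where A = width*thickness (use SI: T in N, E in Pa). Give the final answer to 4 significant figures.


A = 0.8140 * 0.01 = 0.00814 m^2
Stretch = 86.9990*1000 * 466.9750 / (17539.9400e6 * 0.00814) * 1000
Stretch = 284.5 mm


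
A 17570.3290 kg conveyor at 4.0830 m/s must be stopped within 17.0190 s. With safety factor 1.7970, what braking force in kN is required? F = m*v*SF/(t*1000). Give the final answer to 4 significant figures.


F = 17570.3290 * 4.0830 / 17.0190 * 1.7970 / 1000
F = 7.575 kN


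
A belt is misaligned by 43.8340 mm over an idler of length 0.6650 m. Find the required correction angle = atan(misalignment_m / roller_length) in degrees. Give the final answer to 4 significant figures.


misalign_m = 43.8340 / 1000 = 0.043834 m
angle = atan(0.043834 / 0.6650)
angle = 3.771 deg


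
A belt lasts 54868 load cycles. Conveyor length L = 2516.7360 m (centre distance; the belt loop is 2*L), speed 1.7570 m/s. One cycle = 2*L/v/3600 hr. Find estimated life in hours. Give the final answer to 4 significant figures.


cycle_time = 2 * 2516.7360 / 1.7570 / 3600 = 0.795781 hr
life = 54868 * 0.795781 = 43660 hours


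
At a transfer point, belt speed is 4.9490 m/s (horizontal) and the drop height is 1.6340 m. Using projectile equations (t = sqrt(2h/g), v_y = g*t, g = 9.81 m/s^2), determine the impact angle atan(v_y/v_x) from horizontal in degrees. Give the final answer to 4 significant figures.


t = sqrt(2*1.6340/9.81) = 0.577174 s
v_y = 9.81 * 0.577174 = 5.66208 m/s
angle = atan(5.66208 / 4.9490) = 48.84 deg


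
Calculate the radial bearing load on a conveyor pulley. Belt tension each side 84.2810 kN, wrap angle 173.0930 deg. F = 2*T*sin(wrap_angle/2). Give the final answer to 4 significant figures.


F = 2 * 84.2810 * sin(173.0930/2 deg)
F = 168.3 kN


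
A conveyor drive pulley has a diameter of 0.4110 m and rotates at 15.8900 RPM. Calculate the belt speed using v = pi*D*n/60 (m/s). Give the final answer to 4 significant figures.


v = pi * 0.4110 * 15.8900 / 60
v = 0.3420 m/s


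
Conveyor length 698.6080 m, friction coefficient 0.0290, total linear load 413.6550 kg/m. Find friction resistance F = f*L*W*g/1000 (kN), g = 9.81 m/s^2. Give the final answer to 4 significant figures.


F = 0.0290 * 698.6080 * 413.6550 * 9.81 / 1000
F = 82.21 kN


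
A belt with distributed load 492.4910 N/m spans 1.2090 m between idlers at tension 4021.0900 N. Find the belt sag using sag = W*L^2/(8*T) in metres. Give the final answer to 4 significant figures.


sag = 492.4910 * 1.2090^2 / (8 * 4021.0900)
sag = 0.02238 m


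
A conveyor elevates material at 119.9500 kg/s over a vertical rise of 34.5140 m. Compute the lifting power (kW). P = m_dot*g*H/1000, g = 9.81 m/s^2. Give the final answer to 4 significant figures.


P = 119.9500 * 9.81 * 34.5140 / 1000
P = 40.61 kW


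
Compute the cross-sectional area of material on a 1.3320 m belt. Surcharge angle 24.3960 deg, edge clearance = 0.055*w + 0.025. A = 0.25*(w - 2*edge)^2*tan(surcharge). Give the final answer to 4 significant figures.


edge = 0.055*1.3320 + 0.025 = 0.09826 m
ew = 1.3320 - 2*0.09826 = 1.13548 m
A = 0.25 * 1.13548^2 * tan(24.3960 deg)
A = 0.1462 m^2


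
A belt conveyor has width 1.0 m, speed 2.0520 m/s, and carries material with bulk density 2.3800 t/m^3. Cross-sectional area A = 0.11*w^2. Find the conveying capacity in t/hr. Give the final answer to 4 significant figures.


A = 0.11 * 1.0^2 = 0.11 m^2
C = 0.11 * 2.0520 * 2.3800 * 3600
C = 1934 t/hr


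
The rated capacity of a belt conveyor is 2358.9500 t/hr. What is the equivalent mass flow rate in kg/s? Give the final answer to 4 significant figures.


m_dot = 2358.9500 * 1000 / 3600
m_dot = 655.3 kg/s


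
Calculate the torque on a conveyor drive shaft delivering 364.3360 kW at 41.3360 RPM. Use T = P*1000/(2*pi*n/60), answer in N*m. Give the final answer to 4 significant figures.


omega = 2*pi*41.3360/60 = 4.3287 rad/s
T = 364.3360*1000 / 4.3287
T = 84170 N*m


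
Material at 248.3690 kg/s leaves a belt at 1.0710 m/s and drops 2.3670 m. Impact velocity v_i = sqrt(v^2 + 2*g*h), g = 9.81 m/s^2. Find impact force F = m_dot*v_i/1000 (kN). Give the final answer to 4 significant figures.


v_i = sqrt(1.0710^2 + 2*9.81*2.3670) = 6.89838 m/s
F = 248.3690 * 6.89838 / 1000
F = 1.713 kN


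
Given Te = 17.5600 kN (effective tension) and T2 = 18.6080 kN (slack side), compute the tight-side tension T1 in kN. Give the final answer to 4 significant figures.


T1 = Te + T2 = 17.5600 + 18.6080
T1 = 36.17 kN


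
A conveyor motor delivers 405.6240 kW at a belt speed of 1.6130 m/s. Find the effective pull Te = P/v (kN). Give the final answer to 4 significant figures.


Te = P / v = 405.6240 / 1.6130
Te = 251.5 kN


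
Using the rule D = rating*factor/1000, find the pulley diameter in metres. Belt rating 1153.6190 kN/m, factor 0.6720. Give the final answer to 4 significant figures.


D = 1153.6190 * 0.6720 / 1000
D = 0.7752 m


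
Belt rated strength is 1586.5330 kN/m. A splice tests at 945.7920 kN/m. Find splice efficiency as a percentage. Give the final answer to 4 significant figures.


Eff = 945.7920 / 1586.5330 * 100
Eff = 59.61 %


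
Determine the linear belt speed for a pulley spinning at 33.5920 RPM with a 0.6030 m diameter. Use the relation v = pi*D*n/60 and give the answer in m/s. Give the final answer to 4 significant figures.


v = pi * 0.6030 * 33.5920 / 60
v = 1.061 m/s


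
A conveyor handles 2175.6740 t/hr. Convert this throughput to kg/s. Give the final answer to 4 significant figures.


m_dot = 2175.6740 * 1000 / 3600
m_dot = 604.4 kg/s


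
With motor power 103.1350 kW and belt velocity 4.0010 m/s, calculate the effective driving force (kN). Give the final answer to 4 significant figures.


Te = P / v = 103.1350 / 4.0010
Te = 25.78 kN
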